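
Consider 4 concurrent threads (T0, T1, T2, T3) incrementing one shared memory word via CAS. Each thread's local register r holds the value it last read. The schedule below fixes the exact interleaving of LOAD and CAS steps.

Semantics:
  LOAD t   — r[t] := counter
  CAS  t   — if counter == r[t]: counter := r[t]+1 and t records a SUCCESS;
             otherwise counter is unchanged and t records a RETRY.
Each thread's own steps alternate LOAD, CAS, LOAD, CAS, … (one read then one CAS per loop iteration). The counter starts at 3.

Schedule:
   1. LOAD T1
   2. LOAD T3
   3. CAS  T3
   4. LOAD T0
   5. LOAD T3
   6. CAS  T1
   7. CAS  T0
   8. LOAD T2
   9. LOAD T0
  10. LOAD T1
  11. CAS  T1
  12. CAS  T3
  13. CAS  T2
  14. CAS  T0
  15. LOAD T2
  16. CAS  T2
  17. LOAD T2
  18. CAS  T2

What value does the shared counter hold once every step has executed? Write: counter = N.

T1 LOAD — after: cnt=3, r=3 — load
T3 LOAD — after: cnt=3, r=3 — load
T3 CAS — after: cnt=4, r=3 — ok
T0 LOAD — after: cnt=4, r=4 — load
T3 LOAD — after: cnt=4, r=4 — load
T1 CAS — after: cnt=4, r=3 — retry
T0 CAS — after: cnt=5, r=4 — ok
T2 LOAD — after: cnt=5, r=5 — load
T0 LOAD — after: cnt=5, r=5 — load
T1 LOAD — after: cnt=5, r=5 — load
T1 CAS — after: cnt=6, r=5 — ok
T3 CAS — after: cnt=6, r=4 — retry
T2 CAS — after: cnt=6, r=5 — retry
T0 CAS — after: cnt=6, r=5 — retry
T2 LOAD — after: cnt=6, r=6 — load
T2 CAS — after: cnt=7, r=6 — ok
T2 LOAD — after: cnt=7, r=7 — load
T2 CAS — after: cnt=8, r=7 — ok

counter = 8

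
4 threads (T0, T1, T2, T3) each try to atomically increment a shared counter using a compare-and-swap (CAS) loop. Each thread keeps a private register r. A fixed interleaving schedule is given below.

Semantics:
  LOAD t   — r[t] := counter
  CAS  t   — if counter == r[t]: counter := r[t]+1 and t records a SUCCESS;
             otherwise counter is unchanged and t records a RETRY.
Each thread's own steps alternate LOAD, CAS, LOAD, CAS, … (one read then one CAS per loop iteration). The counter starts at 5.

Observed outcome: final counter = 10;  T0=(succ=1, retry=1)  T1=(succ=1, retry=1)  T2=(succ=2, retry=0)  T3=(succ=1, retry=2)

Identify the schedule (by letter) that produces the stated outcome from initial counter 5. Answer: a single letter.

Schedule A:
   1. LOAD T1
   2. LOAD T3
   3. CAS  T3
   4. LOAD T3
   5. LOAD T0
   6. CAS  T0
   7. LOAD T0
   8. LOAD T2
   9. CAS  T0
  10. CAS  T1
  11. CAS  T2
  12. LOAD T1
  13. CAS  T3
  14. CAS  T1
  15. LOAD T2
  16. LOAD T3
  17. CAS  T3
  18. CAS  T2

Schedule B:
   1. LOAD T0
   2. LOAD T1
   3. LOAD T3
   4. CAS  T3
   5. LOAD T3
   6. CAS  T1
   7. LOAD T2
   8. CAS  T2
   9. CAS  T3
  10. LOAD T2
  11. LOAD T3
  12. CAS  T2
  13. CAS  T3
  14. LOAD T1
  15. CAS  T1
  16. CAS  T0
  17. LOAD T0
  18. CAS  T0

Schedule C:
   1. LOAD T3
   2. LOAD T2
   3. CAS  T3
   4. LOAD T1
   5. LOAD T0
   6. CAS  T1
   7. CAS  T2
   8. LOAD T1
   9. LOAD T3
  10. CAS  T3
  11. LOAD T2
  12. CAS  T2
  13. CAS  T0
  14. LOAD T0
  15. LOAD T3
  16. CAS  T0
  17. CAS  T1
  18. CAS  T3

Run B:
   1) LOAD T0:  M=5  r_T0=5
   2) LOAD T1:  M=5  r_T1=5
   3) LOAD T3:  M=5  r_T3=5
   4) CAS  T3:  M=6  r_T3=5 ✓
   5) LOAD T3:  M=6  r_T3=6
   6) CAS  T1:  M=6  r_T1=5 ✗
   7) LOAD T2:  M=6  r_T2=6
   8) CAS  T2:  M=7  r_T2=6 ✓
   9) CAS  T3:  M=7  r_T3=6 ✗
  10) LOAD T2:  M=7  r_T2=7
  11) LOAD T3:  M=7  r_T3=7
  12) CAS  T2:  M=8  r_T2=7 ✓
  13) CAS  T3:  M=8  r_T3=7 ✗
  14) LOAD T1:  M=8  r_T1=8
  15) CAS  T1:  M=9  r_T1=8 ✓
  16) CAS  T0:  M=9  r_T0=5 ✗
  17) LOAD T0:  M=9  r_T0=9
  18) CAS  T0:  M=10  r_T0=9 ✓

B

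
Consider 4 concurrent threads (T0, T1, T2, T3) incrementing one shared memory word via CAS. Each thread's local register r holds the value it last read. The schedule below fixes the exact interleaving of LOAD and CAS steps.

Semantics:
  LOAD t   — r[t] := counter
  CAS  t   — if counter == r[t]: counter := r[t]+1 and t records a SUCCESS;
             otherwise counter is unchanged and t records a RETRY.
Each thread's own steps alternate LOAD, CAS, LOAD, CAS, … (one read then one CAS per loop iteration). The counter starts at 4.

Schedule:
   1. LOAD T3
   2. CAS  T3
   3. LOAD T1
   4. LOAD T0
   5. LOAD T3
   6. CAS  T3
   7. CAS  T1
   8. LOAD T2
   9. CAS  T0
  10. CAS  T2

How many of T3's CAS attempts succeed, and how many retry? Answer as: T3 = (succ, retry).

T3 = (2, 0)

#1 T3 reads 4
#2 T3 CAS(4→5) writes; counter now 5
#3 T1 reads 5
#4 T0 reads 5
#5 T3 reads 5
#6 T3 CAS(5→6) writes; counter now 6
#7 T1 CAS(5→6) fails; counter now 6
#8 T2 reads 6
#9 T0 CAS(5→6) fails; counter now 6
#10 T2 CAS(6→7) writes; counter now 7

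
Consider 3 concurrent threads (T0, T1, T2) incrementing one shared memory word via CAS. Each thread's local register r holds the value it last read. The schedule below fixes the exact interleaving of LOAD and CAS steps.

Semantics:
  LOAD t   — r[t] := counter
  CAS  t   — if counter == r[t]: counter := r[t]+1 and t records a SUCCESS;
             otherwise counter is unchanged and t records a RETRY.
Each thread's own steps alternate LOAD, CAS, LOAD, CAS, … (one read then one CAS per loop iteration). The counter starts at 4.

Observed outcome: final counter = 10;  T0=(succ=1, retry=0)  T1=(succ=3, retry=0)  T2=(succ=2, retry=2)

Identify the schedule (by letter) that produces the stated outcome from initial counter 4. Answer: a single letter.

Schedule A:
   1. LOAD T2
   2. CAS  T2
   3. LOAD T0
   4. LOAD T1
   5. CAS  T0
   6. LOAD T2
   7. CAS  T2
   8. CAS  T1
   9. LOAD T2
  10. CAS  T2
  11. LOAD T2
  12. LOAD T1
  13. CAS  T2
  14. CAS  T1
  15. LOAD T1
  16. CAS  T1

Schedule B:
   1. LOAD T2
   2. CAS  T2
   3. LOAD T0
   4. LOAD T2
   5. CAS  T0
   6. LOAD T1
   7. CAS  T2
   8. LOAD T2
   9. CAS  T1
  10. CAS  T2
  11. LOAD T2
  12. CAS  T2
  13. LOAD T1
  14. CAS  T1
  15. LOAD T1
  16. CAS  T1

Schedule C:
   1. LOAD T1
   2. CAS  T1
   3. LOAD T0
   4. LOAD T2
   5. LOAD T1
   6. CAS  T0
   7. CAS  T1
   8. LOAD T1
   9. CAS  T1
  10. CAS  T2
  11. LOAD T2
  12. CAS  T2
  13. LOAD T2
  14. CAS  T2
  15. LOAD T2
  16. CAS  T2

Run B:
   1) LOAD T2:  M=4  r_T2=4
   2) CAS  T2:  M=5  r_T2=4 ✓
   3) LOAD T0:  M=5  r_T0=5
   4) LOAD T2:  M=5  r_T2=5
   5) CAS  T0:  M=6  r_T0=5 ✓
   6) LOAD T1:  M=6  r_T1=6
   7) CAS  T2:  M=6  r_T2=5 ✗
   8) LOAD T2:  M=6  r_T2=6
   9) CAS  T1:  M=7  r_T1=6 ✓
  10) CAS  T2:  M=7  r_T2=6 ✗
  11) LOAD T2:  M=7  r_T2=7
  12) CAS  T2:  M=8  r_T2=7 ✓
  13) LOAD T1:  M=8  r_T1=8
  14) CAS  T1:  M=9  r_T1=8 ✓
  15) LOAD T1:  M=9  r_T1=9
  16) CAS  T1:  M=10  r_T1=9 ✓

B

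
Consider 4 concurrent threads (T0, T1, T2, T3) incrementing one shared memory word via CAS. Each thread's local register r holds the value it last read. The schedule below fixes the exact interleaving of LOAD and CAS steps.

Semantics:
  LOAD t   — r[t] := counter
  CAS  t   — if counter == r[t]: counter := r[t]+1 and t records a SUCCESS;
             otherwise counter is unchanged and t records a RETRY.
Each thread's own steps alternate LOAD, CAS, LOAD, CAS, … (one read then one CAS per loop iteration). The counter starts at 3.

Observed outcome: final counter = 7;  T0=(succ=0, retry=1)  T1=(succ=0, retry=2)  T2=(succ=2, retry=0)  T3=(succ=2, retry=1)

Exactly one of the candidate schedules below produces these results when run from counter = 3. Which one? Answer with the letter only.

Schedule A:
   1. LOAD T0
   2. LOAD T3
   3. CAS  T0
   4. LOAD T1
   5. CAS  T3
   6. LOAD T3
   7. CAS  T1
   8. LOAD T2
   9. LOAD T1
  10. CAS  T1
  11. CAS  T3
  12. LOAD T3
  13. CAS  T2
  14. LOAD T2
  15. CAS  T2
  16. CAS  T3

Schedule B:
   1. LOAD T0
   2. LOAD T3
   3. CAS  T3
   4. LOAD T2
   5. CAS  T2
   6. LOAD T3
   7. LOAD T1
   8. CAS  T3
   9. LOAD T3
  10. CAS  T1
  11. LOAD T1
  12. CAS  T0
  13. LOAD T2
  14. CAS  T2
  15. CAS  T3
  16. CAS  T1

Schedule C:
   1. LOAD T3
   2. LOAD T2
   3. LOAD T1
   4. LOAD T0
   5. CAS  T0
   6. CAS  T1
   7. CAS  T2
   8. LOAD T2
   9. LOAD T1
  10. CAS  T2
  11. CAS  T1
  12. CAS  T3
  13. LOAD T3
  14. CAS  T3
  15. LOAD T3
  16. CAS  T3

B

Run B:
[1] T0.load  rd  (counter 3, T0.r 3)
[2] T3.load  rd  (counter 3, T3.r 3)
[3] T3.cas  hit  (counter 4, T3.r 3)
[4] T2.load  rd  (counter 4, T2.r 4)
[5] T2.cas  hit  (counter 5, T2.r 4)
[6] T3.load  rd  (counter 5, T3.r 5)
[7] T1.load  rd  (counter 5, T1.r 5)
[8] T3.cas  hit  (counter 6, T3.r 5)
[9] T3.load  rd  (counter 6, T3.r 6)
[10] T1.cas  miss  (counter 6, T1.r 5)
[11] T1.load  rd  (counter 6, T1.r 6)
[12] T0.cas  miss  (counter 6, T0.r 3)
[13] T2.load  rd  (counter 6, T2.r 6)
[14] T2.cas  hit  (counter 7, T2.r 6)
[15] T3.cas  miss  (counter 7, T3.r 6)
[16] T1.cas  miss  (counter 7, T1.r 6)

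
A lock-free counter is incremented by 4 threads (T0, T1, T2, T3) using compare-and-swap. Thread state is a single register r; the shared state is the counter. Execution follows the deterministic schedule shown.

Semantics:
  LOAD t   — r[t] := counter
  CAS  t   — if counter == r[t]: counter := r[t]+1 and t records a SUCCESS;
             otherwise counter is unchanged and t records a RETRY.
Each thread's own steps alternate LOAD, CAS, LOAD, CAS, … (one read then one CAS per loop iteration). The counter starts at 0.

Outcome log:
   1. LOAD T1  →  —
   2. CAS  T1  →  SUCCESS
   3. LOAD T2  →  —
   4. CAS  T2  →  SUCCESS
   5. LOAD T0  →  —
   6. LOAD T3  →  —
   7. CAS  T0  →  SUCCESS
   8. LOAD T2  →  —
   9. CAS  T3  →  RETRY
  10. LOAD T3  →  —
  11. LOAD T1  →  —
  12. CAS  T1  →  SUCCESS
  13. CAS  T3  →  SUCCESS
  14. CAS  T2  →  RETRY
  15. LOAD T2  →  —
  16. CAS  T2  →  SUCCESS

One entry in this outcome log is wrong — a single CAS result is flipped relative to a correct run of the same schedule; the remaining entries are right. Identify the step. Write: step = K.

step = 13

Re-executing:
   1) LOAD T1:  M=0  r_T1=0
   2) CAS  T1:  M=1  r_T1=0 ✓
   3) LOAD T2:  M=1  r_T2=1
   4) CAS  T2:  M=2  r_T2=1 ✓
   5) LOAD T0:  M=2  r_T0=2
   6) LOAD T3:  M=2  r_T3=2
   7) CAS  T0:  M=3  r_T0=2 ✓
   8) LOAD T2:  M=3  r_T2=3
   9) CAS  T3:  M=3  r_T3=2 ✗
  10) LOAD T3:  M=3  r_T3=3
  11) LOAD T1:  M=3  r_T1=3
  12) CAS  T1:  M=4  r_T1=3 ✓
  13) CAS  T3:  M=4  r_T3=3 ✗
  14) CAS  T2:  M=4  r_T2=3 ✗
  15) LOAD T2:  M=4  r_T2=4
  16) CAS  T2:  M=5  r_T2=4 ✓
Log disagrees first at step 13.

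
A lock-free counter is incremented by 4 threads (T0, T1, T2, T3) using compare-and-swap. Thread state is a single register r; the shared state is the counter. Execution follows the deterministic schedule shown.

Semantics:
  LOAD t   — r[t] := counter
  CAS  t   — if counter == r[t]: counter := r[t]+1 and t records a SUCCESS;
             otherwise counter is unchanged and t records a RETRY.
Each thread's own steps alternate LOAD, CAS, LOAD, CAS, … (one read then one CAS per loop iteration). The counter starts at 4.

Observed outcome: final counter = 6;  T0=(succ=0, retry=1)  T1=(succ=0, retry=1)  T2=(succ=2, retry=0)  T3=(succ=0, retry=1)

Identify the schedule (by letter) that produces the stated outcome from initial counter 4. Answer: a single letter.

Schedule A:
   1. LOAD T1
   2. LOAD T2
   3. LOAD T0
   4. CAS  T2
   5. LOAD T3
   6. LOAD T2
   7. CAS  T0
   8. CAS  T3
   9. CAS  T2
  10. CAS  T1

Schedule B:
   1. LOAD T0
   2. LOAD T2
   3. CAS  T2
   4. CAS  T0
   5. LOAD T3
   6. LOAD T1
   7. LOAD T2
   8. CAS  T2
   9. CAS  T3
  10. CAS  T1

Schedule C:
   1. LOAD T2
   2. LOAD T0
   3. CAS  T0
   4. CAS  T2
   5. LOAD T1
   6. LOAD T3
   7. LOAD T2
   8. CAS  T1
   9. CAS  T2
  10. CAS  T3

Simulating candidate B:
step 1: T0 LOAD ⇒ load; ctr=4 reg=4
step 2: T2 LOAD ⇒ load; ctr=4 reg=4
step 3: T2 CAS ⇒ ok; ctr=5 reg=4
step 4: T0 CAS ⇒ retry; ctr=5 reg=4
step 5: T3 LOAD ⇒ load; ctr=5 reg=5
step 6: T1 LOAD ⇒ load; ctr=5 reg=5
step 7: T2 LOAD ⇒ load; ctr=5 reg=5
step 8: T2 CAS ⇒ ok; ctr=6 reg=5
step 9: T3 CAS ⇒ retry; ctr=6 reg=5
step 10: T1 CAS ⇒ retry; ctr=6 reg=5

B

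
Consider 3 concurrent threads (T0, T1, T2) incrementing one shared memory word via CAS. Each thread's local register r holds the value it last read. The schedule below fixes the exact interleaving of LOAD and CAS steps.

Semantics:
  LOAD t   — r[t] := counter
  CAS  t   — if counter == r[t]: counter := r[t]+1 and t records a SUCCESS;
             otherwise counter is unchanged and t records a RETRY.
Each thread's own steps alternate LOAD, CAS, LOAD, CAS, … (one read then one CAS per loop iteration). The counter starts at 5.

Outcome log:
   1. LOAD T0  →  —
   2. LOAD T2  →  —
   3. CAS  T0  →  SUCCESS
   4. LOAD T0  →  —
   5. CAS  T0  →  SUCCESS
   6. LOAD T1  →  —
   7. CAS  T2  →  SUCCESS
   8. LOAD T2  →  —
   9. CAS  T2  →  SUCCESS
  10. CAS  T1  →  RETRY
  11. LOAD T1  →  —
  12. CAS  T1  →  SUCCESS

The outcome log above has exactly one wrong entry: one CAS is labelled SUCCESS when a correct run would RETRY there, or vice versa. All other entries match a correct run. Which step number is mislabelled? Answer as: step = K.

Reference trace:
1. LOAD T0 → mem=5 r[T0]=5 [LOAD]
2. LOAD T2 → mem=5 r[T2]=5 [LOAD]
3. CAS T0 → mem=6 r[T0]=5 [OK]
4. LOAD T0 → mem=6 r[T0]=6 [LOAD]
5. CAS T0 → mem=7 r[T0]=6 [OK]
6. LOAD T1 → mem=7 r[T1]=7 [LOAD]
7. CAS T2 → mem=7 r[T2]=5 [RETRY]
8. LOAD T2 → mem=7 r[T2]=7 [LOAD]
9. CAS T2 → mem=8 r[T2]=7 [OK]
10. CAS T1 → mem=8 r[T1]=7 [RETRY]
11. LOAD T1 → mem=8 r[T1]=8 [LOAD]
12. CAS T1 → mem=9 r[T1]=8 [OK]
Log disagrees first at step 7.

step = 7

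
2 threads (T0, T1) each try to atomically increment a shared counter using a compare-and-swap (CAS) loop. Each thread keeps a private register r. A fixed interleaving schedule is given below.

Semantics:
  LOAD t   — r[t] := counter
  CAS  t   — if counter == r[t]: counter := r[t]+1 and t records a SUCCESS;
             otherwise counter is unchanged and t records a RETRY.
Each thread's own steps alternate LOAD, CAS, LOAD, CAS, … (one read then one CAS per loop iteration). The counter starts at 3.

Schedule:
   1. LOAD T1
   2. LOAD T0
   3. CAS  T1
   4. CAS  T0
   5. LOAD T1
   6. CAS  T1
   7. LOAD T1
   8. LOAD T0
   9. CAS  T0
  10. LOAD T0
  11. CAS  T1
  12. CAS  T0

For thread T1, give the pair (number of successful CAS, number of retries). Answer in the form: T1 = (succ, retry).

[1] T1.load  rd  (counter 3, T1.r 3)
[2] T0.load  rd  (counter 3, T0.r 3)
[3] T1.cas  hit  (counter 4, T1.r 3)
[4] T0.cas  miss  (counter 4, T0.r 3)
[5] T1.load  rd  (counter 4, T1.r 4)
[6] T1.cas  hit  (counter 5, T1.r 4)
[7] T1.load  rd  (counter 5, T1.r 5)
[8] T0.load  rd  (counter 5, T0.r 5)
[9] T0.cas  hit  (counter 6, T0.r 5)
[10] T0.load  rd  (counter 6, T0.r 6)
[11] T1.cas  miss  (counter 6, T1.r 5)
[12] T0.cas  hit  (counter 7, T0.r 6)

T1 = (2, 1)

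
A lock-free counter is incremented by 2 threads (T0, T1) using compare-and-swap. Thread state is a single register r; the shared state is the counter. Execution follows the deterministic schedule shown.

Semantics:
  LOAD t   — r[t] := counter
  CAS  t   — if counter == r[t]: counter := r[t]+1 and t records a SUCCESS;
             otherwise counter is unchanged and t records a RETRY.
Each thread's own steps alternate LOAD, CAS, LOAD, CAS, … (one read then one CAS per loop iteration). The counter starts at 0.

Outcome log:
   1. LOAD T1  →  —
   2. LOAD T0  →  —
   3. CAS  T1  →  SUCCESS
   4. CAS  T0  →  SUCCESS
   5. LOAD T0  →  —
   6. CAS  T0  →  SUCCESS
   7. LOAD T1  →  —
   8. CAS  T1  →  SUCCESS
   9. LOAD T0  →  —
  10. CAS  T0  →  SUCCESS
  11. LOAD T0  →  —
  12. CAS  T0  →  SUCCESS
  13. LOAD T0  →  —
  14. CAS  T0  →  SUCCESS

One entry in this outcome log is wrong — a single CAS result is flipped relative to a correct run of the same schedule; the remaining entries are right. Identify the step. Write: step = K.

Correct run:
T1 LOAD — after: cnt=0, r=0 — load
T0 LOAD — after: cnt=0, r=0 — load
T1 CAS — after: cnt=1, r=0 — ok
T0 CAS — after: cnt=1, r=0 — retry
T0 LOAD — after: cnt=1, r=1 — load
T0 CAS — after: cnt=2, r=1 — ok
T1 LOAD — after: cnt=2, r=2 — load
T1 CAS — after: cnt=3, r=2 — ok
T0 LOAD — after: cnt=3, r=3 — load
T0 CAS — after: cnt=4, r=3 — ok
T0 LOAD — after: cnt=4, r=4 — load
T0 CAS — after: cnt=5, r=4 — ok
T0 LOAD — after: cnt=5, r=5 — load
T0 CAS — after: cnt=6, r=5 — ok
Log disagrees first at step 4.

step = 4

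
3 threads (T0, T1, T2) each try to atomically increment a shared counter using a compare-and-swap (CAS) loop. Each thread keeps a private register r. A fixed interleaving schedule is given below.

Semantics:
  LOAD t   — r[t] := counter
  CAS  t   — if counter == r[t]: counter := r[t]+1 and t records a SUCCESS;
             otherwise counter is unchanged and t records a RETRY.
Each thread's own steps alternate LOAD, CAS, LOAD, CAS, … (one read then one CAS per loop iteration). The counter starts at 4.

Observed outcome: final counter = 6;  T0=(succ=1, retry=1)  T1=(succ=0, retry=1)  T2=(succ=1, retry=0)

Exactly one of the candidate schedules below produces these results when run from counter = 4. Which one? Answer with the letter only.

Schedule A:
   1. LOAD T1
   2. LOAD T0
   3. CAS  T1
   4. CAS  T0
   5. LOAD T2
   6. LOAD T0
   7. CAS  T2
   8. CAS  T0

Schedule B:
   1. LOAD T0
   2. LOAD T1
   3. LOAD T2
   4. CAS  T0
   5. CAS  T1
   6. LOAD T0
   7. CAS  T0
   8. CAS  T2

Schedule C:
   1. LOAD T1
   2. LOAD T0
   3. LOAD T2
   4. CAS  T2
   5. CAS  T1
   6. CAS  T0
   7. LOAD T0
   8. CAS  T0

Simulating candidate C:
#1 T1 reads 4
#2 T0 reads 4
#3 T2 reads 4
#4 T2 CAS(4→5) writes; counter now 5
#5 T1 CAS(4→5) fails; counter now 5
#6 T0 CAS(4→5) fails; counter now 5
#7 T0 reads 5
#8 T0 CAS(5→6) writes; counter now 6

C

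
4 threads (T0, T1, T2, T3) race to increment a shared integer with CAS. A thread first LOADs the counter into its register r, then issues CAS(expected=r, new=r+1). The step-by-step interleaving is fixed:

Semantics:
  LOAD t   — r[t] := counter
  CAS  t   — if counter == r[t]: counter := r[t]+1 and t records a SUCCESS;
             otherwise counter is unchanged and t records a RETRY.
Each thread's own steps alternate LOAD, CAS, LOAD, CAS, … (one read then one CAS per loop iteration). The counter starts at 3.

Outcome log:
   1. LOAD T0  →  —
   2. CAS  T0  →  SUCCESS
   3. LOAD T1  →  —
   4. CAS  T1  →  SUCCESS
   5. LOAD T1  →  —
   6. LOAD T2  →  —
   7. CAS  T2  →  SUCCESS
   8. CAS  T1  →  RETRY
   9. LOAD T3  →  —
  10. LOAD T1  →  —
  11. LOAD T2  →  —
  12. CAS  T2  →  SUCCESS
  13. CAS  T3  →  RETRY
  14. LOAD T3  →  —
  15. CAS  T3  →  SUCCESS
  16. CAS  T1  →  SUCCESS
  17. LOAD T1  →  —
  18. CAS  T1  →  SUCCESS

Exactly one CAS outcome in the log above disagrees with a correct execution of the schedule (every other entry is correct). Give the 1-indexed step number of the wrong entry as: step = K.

step = 16

Reference trace:
1. LOAD T0 → mem=3 r[T0]=3 [LOAD]
2. CAS T0 → mem=4 r[T0]=3 [OK]
3. LOAD T1 → mem=4 r[T1]=4 [LOAD]
4. CAS T1 → mem=5 r[T1]=4 [OK]
5. LOAD T1 → mem=5 r[T1]=5 [LOAD]
6. LOAD T2 → mem=5 r[T2]=5 [LOAD]
7. CAS T2 → mem=6 r[T2]=5 [OK]
8. CAS T1 → mem=6 r[T1]=5 [RETRY]
9. LOAD T3 → mem=6 r[T3]=6 [LOAD]
10. LOAD T1 → mem=6 r[T1]=6 [LOAD]
11. LOAD T2 → mem=6 r[T2]=6 [LOAD]
12. CAS T2 → mem=7 r[T2]=6 [OK]
13. CAS T3 → mem=7 r[T3]=6 [RETRY]
14. LOAD T3 → mem=7 r[T3]=7 [LOAD]
15. CAS T3 → mem=8 r[T3]=7 [OK]
16. CAS T1 → mem=8 r[T1]=6 [RETRY]
17. LOAD T1 → mem=8 r[T1]=8 [LOAD]
18. CAS T1 → mem=9 r[T1]=8 [OK]
Mismatch at 16.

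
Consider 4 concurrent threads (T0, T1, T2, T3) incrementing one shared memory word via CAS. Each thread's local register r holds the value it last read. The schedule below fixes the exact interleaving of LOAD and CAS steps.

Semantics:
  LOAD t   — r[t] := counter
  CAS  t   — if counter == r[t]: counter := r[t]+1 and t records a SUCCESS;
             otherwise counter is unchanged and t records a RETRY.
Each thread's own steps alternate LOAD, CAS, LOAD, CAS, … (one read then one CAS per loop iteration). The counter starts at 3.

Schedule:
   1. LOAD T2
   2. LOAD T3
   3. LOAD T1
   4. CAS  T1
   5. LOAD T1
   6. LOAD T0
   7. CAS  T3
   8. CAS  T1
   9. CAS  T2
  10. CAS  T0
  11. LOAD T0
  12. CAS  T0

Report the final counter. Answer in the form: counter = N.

counter = 6

T2 LOAD — after: cnt=3, r=3 — load
T3 LOAD — after: cnt=3, r=3 — load
T1 LOAD — after: cnt=3, r=3 — load
T1 CAS — after: cnt=4, r=3 — ok
T1 LOAD — after: cnt=4, r=4 — load
T0 LOAD — after: cnt=4, r=4 — load
T3 CAS — after: cnt=4, r=3 — retry
T1 CAS — after: cnt=5, r=4 — ok
T2 CAS — after: cnt=5, r=3 — retry
T0 CAS — after: cnt=5, r=4 — retry
T0 LOAD — after: cnt=5, r=5 — load
T0 CAS — after: cnt=6, r=5 — ok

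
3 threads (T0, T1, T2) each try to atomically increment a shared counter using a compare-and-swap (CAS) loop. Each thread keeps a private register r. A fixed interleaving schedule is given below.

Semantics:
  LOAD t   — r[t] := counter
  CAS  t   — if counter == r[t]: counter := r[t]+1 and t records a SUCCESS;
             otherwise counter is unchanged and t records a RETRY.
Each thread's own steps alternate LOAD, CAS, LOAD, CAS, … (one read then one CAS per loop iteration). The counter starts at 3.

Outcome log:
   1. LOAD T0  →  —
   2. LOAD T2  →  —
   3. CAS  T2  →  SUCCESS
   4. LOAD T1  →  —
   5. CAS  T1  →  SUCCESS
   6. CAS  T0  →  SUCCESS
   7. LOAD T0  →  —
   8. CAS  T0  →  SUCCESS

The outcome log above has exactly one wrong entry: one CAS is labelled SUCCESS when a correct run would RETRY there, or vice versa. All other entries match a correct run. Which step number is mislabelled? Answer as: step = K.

step = 6

Correct run:
#1 T0 reads 3
#2 T2 reads 3
#3 T2 CAS(3→4) writes; counter now 4
#4 T1 reads 4
#5 T1 CAS(4→5) writes; counter now 5
#6 T0 CAS(3→4) fails; counter now 5
#7 T0 reads 5
#8 T0 CAS(5→6) writes; counter now 6
Log disagrees first at step 6.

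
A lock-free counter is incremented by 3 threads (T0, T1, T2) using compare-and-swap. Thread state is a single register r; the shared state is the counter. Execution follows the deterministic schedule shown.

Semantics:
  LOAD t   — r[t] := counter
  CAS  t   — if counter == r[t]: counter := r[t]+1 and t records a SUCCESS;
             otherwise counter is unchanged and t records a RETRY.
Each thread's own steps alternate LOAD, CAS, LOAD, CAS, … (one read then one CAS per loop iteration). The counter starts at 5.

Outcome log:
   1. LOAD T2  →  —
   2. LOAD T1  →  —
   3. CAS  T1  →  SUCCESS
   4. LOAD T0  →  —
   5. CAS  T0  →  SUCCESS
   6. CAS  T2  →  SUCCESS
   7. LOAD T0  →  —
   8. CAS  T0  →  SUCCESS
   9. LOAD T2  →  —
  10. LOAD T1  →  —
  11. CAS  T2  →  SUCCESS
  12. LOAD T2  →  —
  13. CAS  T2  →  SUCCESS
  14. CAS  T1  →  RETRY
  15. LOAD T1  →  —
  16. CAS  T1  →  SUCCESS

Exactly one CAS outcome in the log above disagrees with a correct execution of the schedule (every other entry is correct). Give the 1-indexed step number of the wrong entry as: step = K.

Correct run:
step 1: T2 LOAD ⇒ load; ctr=5 reg=5
step 2: T1 LOAD ⇒ load; ctr=5 reg=5
step 3: T1 CAS ⇒ ok; ctr=6 reg=5
step 4: T0 LOAD ⇒ load; ctr=6 reg=6
step 5: T0 CAS ⇒ ok; ctr=7 reg=6
step 6: T2 CAS ⇒ retry; ctr=7 reg=5
step 7: T0 LOAD ⇒ load; ctr=7 reg=7
step 8: T0 CAS ⇒ ok; ctr=8 reg=7
step 9: T2 LOAD ⇒ load; ctr=8 reg=8
step 10: T1 LOAD ⇒ load; ctr=8 reg=8
step 11: T2 CAS ⇒ ok; ctr=9 reg=8
step 12: T2 LOAD ⇒ load; ctr=9 reg=9
step 13: T2 CAS ⇒ ok; ctr=10 reg=9
step 14: T1 CAS ⇒ retry; ctr=10 reg=8
step 15: T1 LOAD ⇒ load; ctr=10 reg=10
step 16: T1 CAS ⇒ ok; ctr=11 reg=10
Flip is step 6.

step = 6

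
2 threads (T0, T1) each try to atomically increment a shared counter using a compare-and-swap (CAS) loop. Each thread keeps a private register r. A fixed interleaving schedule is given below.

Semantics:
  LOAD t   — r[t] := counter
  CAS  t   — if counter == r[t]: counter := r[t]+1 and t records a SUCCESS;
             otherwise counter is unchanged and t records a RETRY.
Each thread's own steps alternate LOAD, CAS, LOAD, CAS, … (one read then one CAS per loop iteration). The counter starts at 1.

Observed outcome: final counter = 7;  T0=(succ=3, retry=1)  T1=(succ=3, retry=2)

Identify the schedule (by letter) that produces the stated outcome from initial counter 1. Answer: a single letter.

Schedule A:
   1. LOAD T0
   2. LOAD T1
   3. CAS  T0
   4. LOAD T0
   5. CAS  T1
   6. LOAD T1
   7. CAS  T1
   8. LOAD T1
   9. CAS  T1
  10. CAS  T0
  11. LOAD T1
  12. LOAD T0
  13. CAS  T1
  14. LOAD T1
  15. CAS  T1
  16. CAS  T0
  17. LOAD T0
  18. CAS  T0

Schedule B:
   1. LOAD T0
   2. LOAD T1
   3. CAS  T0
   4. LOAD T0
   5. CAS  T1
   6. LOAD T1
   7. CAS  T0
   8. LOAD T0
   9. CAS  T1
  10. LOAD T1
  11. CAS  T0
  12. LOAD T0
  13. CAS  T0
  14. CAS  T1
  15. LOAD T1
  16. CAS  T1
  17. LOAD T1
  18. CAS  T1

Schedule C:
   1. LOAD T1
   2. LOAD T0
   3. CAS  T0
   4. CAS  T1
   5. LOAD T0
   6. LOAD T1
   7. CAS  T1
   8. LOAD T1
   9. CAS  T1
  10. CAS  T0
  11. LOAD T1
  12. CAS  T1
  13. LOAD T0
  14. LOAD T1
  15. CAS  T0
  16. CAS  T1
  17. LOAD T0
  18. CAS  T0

Run C:
step 1: T1 LOAD ⇒ load; ctr=1 reg=1
step 2: T0 LOAD ⇒ load; ctr=1 reg=1
step 3: T0 CAS ⇒ ok; ctr=2 reg=1
step 4: T1 CAS ⇒ retry; ctr=2 reg=1
step 5: T0 LOAD ⇒ load; ctr=2 reg=2
step 6: T1 LOAD ⇒ load; ctr=2 reg=2
step 7: T1 CAS ⇒ ok; ctr=3 reg=2
step 8: T1 LOAD ⇒ load; ctr=3 reg=3
step 9: T1 CAS ⇒ ok; ctr=4 reg=3
step 10: T0 CAS ⇒ retry; ctr=4 reg=2
step 11: T1 LOAD ⇒ load; ctr=4 reg=4
step 12: T1 CAS ⇒ ok; ctr=5 reg=4
step 13: T0 LOAD ⇒ load; ctr=5 reg=5
step 14: T1 LOAD ⇒ load; ctr=5 reg=5
step 15: T0 CAS ⇒ ok; ctr=6 reg=5
step 16: T1 CAS ⇒ retry; ctr=6 reg=5
step 17: T0 LOAD ⇒ load; ctr=6 reg=6
step 18: T0 CAS ⇒ ok; ctr=7 reg=6

C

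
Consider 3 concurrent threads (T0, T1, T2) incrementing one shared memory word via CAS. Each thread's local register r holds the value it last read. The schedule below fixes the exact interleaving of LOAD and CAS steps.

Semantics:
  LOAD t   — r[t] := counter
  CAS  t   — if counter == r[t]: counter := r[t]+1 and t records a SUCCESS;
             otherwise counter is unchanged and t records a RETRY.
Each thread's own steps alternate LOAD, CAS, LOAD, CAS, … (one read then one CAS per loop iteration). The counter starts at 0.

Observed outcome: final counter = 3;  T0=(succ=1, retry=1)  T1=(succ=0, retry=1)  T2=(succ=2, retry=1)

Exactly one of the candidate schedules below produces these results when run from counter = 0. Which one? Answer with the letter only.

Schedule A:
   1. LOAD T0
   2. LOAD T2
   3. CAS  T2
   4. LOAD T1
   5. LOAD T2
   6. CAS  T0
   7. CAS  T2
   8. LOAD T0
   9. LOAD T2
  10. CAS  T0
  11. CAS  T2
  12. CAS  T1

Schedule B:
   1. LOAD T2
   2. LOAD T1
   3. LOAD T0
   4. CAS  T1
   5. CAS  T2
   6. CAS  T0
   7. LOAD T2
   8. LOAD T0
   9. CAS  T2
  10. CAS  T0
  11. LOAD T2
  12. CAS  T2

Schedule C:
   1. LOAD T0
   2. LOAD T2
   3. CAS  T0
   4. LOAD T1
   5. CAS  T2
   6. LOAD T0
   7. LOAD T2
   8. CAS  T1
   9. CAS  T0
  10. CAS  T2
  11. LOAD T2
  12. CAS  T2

A

Tracing schedule A:
1. LOAD T0 → mem=0 r[T0]=0 [LOAD]
2. LOAD T2 → mem=0 r[T2]=0 [LOAD]
3. CAS T2 → mem=1 r[T2]=0 [OK]
4. LOAD T1 → mem=1 r[T1]=1 [LOAD]
5. LOAD T2 → mem=1 r[T2]=1 [LOAD]
6. CAS T0 → mem=1 r[T0]=0 [RETRY]
7. CAS T2 → mem=2 r[T2]=1 [OK]
8. LOAD T0 → mem=2 r[T0]=2 [LOAD]
9. LOAD T2 → mem=2 r[T2]=2 [LOAD]
10. CAS T0 → mem=3 r[T0]=2 [OK]
11. CAS T2 → mem=3 r[T2]=2 [RETRY]
12. CAS T1 → mem=3 r[T1]=1 [RETRY]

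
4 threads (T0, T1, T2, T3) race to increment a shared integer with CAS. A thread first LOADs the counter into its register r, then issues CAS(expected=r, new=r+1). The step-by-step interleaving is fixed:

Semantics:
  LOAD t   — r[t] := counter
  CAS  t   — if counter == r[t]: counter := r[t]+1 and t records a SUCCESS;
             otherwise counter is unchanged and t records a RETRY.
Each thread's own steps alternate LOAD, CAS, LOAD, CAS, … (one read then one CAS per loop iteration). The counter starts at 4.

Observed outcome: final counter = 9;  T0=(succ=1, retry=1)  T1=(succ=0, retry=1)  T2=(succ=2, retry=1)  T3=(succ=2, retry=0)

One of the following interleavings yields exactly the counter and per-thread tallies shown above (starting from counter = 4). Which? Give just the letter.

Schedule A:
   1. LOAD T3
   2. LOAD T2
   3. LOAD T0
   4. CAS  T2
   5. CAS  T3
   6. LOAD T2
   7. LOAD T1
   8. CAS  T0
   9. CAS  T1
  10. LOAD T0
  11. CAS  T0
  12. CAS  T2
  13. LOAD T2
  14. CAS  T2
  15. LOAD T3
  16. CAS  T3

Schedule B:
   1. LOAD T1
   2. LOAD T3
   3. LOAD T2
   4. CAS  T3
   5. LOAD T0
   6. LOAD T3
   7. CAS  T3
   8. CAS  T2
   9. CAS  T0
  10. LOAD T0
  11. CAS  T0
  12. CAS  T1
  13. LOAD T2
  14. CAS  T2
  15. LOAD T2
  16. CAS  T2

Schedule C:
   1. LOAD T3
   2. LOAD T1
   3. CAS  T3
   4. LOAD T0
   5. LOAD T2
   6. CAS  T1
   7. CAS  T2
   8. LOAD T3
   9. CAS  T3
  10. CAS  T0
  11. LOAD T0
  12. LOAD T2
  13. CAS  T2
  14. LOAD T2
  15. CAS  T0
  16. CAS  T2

Run B:
[1] T1.load  rd  (counter 4, T1.r 4)
[2] T3.load  rd  (counter 4, T3.r 4)
[3] T2.load  rd  (counter 4, T2.r 4)
[4] T3.cas  hit  (counter 5, T3.r 4)
[5] T0.load  rd  (counter 5, T0.r 5)
[6] T3.load  rd  (counter 5, T3.r 5)
[7] T3.cas  hit  (counter 6, T3.r 5)
[8] T2.cas  miss  (counter 6, T2.r 4)
[9] T0.cas  miss  (counter 6, T0.r 5)
[10] T0.load  rd  (counter 6, T0.r 6)
[11] T0.cas  hit  (counter 7, T0.r 6)
[12] T1.cas  miss  (counter 7, T1.r 4)
[13] T2.load  rd  (counter 7, T2.r 7)
[14] T2.cas  hit  (counter 8, T2.r 7)
[15] T2.load  rd  (counter 8, T2.r 8)
[16] T2.cas  hit  (counter 9, T2.r 8)

B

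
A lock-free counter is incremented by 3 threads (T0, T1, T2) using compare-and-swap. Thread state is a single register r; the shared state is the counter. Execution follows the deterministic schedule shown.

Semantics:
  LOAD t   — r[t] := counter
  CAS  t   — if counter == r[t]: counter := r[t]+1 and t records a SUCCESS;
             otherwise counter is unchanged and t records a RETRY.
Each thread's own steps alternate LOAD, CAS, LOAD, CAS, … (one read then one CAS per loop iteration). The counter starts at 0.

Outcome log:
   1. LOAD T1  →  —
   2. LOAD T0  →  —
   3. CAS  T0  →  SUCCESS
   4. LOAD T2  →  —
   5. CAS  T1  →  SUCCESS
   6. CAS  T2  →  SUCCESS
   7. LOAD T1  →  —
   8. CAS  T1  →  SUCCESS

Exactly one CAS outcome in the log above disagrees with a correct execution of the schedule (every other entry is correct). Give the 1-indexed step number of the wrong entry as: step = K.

Reference trace:
T1 LOAD — after: cnt=0, r=0 — load
T0 LOAD — after: cnt=0, r=0 — load
T0 CAS — after: cnt=1, r=0 — ok
T2 LOAD — after: cnt=1, r=1 — load
T1 CAS — after: cnt=1, r=0 — retry
T2 CAS — after: cnt=2, r=1 — ok
T1 LOAD — after: cnt=2, r=2 — load
T1 CAS — after: cnt=3, r=2 — ok
Flip is step 5.

step = 5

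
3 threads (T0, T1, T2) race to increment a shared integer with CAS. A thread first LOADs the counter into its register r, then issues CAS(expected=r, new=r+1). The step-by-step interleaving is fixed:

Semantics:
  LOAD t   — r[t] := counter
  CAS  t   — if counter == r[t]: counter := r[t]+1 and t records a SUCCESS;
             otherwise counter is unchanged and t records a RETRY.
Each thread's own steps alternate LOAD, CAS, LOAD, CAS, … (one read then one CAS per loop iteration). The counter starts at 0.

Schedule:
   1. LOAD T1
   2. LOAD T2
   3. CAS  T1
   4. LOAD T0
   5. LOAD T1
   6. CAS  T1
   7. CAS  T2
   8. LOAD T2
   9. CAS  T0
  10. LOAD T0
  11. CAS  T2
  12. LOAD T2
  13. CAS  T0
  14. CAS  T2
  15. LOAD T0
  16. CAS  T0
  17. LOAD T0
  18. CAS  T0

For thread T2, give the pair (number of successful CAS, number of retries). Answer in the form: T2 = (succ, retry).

step 1: T1 LOAD ⇒ load; ctr=0 reg=0
step 2: T2 LOAD ⇒ load; ctr=0 reg=0
step 3: T1 CAS ⇒ ok; ctr=1 reg=0
step 4: T0 LOAD ⇒ load; ctr=1 reg=1
step 5: T1 LOAD ⇒ load; ctr=1 reg=1
step 6: T1 CAS ⇒ ok; ctr=2 reg=1
step 7: T2 CAS ⇒ retry; ctr=2 reg=0
step 8: T2 LOAD ⇒ load; ctr=2 reg=2
step 9: T0 CAS ⇒ retry; ctr=2 reg=1
step 10: T0 LOAD ⇒ load; ctr=2 reg=2
step 11: T2 CAS ⇒ ok; ctr=3 reg=2
step 12: T2 LOAD ⇒ load; ctr=3 reg=3
step 13: T0 CAS ⇒ retry; ctr=3 reg=2
step 14: T2 CAS ⇒ ok; ctr=4 reg=3
step 15: T0 LOAD ⇒ load; ctr=4 reg=4
step 16: T0 CAS ⇒ ok; ctr=5 reg=4
step 17: T0 LOAD ⇒ load; ctr=5 reg=5
step 18: T0 CAS ⇒ ok; ctr=6 reg=5

T2 = (2, 1)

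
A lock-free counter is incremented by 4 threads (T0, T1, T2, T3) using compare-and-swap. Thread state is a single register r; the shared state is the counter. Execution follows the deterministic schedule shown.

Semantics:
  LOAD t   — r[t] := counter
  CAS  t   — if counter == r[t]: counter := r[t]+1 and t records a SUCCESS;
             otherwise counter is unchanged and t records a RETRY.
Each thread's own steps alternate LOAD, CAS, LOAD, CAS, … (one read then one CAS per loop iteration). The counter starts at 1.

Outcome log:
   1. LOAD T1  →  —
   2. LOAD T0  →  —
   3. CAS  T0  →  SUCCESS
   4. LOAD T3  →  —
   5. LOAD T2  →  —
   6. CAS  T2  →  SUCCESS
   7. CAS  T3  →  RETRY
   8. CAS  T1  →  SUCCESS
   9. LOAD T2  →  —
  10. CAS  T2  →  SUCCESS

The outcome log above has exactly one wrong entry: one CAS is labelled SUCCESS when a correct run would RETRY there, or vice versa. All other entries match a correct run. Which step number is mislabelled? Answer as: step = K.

Re-executing:
1. LOAD T1 → mem=1 r[T1]=1 [LOAD]
2. LOAD T0 → mem=1 r[T0]=1 [LOAD]
3. CAS T0 → mem=2 r[T0]=1 [OK]
4. LOAD T3 → mem=2 r[T3]=2 [LOAD]
5. LOAD T2 → mem=2 r[T2]=2 [LOAD]
6. CAS T2 → mem=3 r[T2]=2 [OK]
7. CAS T3 → mem=3 r[T3]=2 [RETRY]
8. CAS T1 → mem=3 r[T1]=1 [RETRY]
9. LOAD T2 → mem=3 r[T2]=3 [LOAD]
10. CAS T2 → mem=4 r[T2]=3 [OK]
Mismatch at 8.

step = 8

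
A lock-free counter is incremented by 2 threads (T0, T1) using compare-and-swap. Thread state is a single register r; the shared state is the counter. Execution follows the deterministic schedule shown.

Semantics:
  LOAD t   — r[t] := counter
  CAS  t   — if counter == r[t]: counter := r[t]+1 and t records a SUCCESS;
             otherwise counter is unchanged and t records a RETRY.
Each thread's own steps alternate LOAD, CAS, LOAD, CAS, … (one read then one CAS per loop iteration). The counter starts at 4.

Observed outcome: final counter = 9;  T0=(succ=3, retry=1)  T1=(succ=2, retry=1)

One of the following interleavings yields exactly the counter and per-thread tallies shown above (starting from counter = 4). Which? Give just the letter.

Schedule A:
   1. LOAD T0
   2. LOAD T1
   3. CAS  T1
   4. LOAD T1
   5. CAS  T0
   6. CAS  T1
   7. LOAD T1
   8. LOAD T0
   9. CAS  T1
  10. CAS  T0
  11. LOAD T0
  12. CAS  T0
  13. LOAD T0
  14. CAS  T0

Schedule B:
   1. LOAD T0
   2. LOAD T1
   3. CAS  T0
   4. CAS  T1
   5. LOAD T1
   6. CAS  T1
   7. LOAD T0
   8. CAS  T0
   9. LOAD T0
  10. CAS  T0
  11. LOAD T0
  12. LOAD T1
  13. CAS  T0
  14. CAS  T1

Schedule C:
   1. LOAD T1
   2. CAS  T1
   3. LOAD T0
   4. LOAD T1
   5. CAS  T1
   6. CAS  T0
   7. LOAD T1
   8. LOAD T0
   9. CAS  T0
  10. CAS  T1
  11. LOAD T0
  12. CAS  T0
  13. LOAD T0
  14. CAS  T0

Tracing schedule C:
1. LOAD T1 → mem=4 r[T1]=4 [LOAD]
2. CAS T1 → mem=5 r[T1]=4 [OK]
3. LOAD T0 → mem=5 r[T0]=5 [LOAD]
4. LOAD T1 → mem=5 r[T1]=5 [LOAD]
5. CAS T1 → mem=6 r[T1]=5 [OK]
6. CAS T0 → mem=6 r[T0]=5 [RETRY]
7. LOAD T1 → mem=6 r[T1]=6 [LOAD]
8. LOAD T0 → mem=6 r[T0]=6 [LOAD]
9. CAS T0 → mem=7 r[T0]=6 [OK]
10. CAS T1 → mem=7 r[T1]=6 [RETRY]
11. LOAD T0 → mem=7 r[T0]=7 [LOAD]
12. CAS T0 → mem=8 r[T0]=7 [OK]
13. LOAD T0 → mem=8 r[T0]=8 [LOAD]
14. CAS T0 → mem=9 r[T0]=8 [OK]

C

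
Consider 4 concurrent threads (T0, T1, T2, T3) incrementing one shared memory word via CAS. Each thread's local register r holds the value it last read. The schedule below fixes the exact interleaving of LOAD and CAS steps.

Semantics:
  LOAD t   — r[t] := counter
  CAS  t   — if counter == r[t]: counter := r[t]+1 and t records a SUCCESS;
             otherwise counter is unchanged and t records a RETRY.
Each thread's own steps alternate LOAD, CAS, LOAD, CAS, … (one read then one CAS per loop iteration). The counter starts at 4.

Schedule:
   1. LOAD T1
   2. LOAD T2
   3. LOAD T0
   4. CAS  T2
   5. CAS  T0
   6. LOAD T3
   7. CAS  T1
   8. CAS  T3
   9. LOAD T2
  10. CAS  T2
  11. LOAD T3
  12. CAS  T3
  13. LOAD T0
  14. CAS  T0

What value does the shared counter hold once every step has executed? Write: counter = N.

step 1: T1 LOAD ⇒ load; ctr=4 reg=4
step 2: T2 LOAD ⇒ load; ctr=4 reg=4
step 3: T0 LOAD ⇒ load; ctr=4 reg=4
step 4: T2 CAS ⇒ ok; ctr=5 reg=4
step 5: T0 CAS ⇒ retry; ctr=5 reg=4
step 6: T3 LOAD ⇒ load; ctr=5 reg=5
step 7: T1 CAS ⇒ retry; ctr=5 reg=4
step 8: T3 CAS ⇒ ok; ctr=6 reg=5
step 9: T2 LOAD ⇒ load; ctr=6 reg=6
step 10: T2 CAS ⇒ ok; ctr=7 reg=6
step 11: T3 LOAD ⇒ load; ctr=7 reg=7
step 12: T3 CAS ⇒ ok; ctr=8 reg=7
step 13: T0 LOAD ⇒ load; ctr=8 reg=8
step 14: T0 CAS ⇒ ok; ctr=9 reg=8

counter = 9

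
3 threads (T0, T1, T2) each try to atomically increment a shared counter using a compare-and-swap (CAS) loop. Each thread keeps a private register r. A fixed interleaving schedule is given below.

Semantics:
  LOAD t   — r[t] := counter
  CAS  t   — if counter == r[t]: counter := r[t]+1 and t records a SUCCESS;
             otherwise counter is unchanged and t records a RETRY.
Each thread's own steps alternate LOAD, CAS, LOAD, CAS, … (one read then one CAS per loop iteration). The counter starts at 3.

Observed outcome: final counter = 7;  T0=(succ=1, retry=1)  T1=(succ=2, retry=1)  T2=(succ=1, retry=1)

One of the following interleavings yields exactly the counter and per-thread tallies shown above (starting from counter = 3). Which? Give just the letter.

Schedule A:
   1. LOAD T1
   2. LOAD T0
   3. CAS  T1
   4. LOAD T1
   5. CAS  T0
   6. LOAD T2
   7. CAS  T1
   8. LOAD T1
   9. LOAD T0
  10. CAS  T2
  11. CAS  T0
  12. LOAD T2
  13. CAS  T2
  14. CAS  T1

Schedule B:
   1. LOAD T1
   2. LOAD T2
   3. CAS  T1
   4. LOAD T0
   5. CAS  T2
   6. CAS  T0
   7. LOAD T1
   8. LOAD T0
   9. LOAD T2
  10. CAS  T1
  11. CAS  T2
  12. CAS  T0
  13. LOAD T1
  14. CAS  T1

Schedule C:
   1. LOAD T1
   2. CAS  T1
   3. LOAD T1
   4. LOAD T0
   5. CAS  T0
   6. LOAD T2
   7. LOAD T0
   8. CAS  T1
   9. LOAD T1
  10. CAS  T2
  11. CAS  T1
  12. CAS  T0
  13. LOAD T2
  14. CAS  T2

Tracing schedule A:
1. LOAD T1 → mem=3 r[T1]=3 [LOAD]
2. LOAD T0 → mem=3 r[T0]=3 [LOAD]
3. CAS T1 → mem=4 r[T1]=3 [OK]
4. LOAD T1 → mem=4 r[T1]=4 [LOAD]
5. CAS T0 → mem=4 r[T0]=3 [RETRY]
6. LOAD T2 → mem=4 r[T2]=4 [LOAD]
7. CAS T1 → mem=5 r[T1]=4 [OK]
8. LOAD T1 → mem=5 r[T1]=5 [LOAD]
9. LOAD T0 → mem=5 r[T0]=5 [LOAD]
10. CAS T2 → mem=5 r[T2]=4 [RETRY]
11. CAS T0 → mem=6 r[T0]=5 [OK]
12. LOAD T2 → mem=6 r[T2]=6 [LOAD]
13. CAS T2 → mem=7 r[T2]=6 [OK]
14. CAS T1 → mem=7 r[T1]=5 [RETRY]

A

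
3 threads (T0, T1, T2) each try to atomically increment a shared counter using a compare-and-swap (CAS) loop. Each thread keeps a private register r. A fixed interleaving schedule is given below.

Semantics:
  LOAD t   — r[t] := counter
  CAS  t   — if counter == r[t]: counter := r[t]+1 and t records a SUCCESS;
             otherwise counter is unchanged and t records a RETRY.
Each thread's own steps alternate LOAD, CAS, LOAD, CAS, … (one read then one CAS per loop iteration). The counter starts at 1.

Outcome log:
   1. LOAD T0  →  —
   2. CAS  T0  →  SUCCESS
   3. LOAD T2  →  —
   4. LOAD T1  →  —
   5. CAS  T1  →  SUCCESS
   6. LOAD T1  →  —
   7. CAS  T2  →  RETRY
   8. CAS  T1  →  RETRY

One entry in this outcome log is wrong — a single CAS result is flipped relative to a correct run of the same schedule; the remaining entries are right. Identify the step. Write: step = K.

Reference trace:
#1 T0 reads 1
#2 T0 CAS(1→2) writes; counter now 2
#3 T2 reads 2
#4 T1 reads 2
#5 T1 CAS(2→3) writes; counter now 3
#6 T1 reads 3
#7 T2 CAS(2→3) fails; counter now 3
#8 T1 CAS(3→4) writes; counter now 4
Flip is step 8.

step = 8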